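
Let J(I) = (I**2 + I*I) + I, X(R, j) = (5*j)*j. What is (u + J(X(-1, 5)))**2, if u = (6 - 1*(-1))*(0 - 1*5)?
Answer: 982195600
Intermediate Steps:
X(R, j) = 5*j**2
J(I) = I + 2*I**2 (J(I) = (I**2 + I**2) + I = 2*I**2 + I = I + 2*I**2)
u = -35 (u = (6 + 1)*(0 - 5) = 7*(-5) = -35)
(u + J(X(-1, 5)))**2 = (-35 + (5*5**2)*(1 + 2*(5*5**2)))**2 = (-35 + (5*25)*(1 + 2*(5*25)))**2 = (-35 + 125*(1 + 2*125))**2 = (-35 + 125*(1 + 250))**2 = (-35 + 125*251)**2 = (-35 + 31375)**2 = 31340**2 = 982195600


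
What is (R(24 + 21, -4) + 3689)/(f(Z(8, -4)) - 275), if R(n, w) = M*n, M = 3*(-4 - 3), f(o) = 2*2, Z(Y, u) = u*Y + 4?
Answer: -2744/271 ≈ -10.125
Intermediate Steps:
Z(Y, u) = 4 + Y*u (Z(Y, u) = Y*u + 4 = 4 + Y*u)
f(o) = 4
M = -21 (M = 3*(-7) = -21)
R(n, w) = -21*n
(R(24 + 21, -4) + 3689)/(f(Z(8, -4)) - 275) = (-21*(24 + 21) + 3689)/(4 - 275) = (-21*45 + 3689)/(-271) = (-945 + 3689)*(-1/271) = 2744*(-1/271) = -2744/271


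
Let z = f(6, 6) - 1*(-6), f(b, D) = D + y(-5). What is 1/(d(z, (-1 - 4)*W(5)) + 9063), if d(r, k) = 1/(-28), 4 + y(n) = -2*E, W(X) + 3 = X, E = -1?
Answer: 28/253763 ≈ 0.00011034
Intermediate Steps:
W(X) = -3 + X
y(n) = -2 (y(n) = -4 - 2*(-1) = -4 + 2 = -2)
f(b, D) = -2 + D (f(b, D) = D - 2 = -2 + D)
z = 10 (z = (-2 + 6) - 1*(-6) = 4 + 6 = 10)
d(r, k) = -1/28
1/(d(z, (-1 - 4)*W(5)) + 9063) = 1/(-1/28 + 9063) = 1/(253763/28) = 28/253763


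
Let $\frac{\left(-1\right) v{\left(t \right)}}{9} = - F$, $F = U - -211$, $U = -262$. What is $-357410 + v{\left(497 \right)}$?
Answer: $-357869$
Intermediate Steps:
$F = -51$ ($F = -262 - -211 = -262 + 211 = -51$)
$v{\left(t \right)} = -459$ ($v{\left(t \right)} = - 9 \left(\left(-1\right) \left(-51\right)\right) = \left(-9\right) 51 = -459$)
$-357410 + v{\left(497 \right)} = -357410 - 459 = -357869$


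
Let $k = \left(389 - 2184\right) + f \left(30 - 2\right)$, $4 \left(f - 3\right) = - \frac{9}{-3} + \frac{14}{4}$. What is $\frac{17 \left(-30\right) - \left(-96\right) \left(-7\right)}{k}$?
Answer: $\frac{2364}{3331} \approx 0.7097$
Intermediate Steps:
$f = \frac{37}{8}$ ($f = 3 + \frac{- \frac{9}{-3} + \frac{14}{4}}{4} = 3 + \frac{\left(-9\right) \left(- \frac{1}{3}\right) + 14 \cdot \frac{1}{4}}{4} = 3 + \frac{3 + \frac{7}{2}}{4} = 3 + \frac{1}{4} \cdot \frac{13}{2} = 3 + \frac{13}{8} = \frac{37}{8} \approx 4.625$)
$k = - \frac{3331}{2}$ ($k = \left(389 - 2184\right) + \frac{37 \left(30 - 2\right)}{8} = \left(389 - 2184\right) + \frac{37}{8} \cdot 28 = -1795 + \frac{259}{2} = - \frac{3331}{2} \approx -1665.5$)
$\frac{17 \left(-30\right) - \left(-96\right) \left(-7\right)}{k} = \frac{17 \left(-30\right) - \left(-96\right) \left(-7\right)}{- \frac{3331}{2}} = \left(-510 - 672\right) \left(- \frac{2}{3331}\right) = \left(-1182\right) \left(- \frac{2}{3331}\right) = \frac{2364}{3331}$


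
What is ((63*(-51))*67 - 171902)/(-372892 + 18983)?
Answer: 387173/353909 ≈ 1.0940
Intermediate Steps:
((63*(-51))*67 - 171902)/(-372892 + 18983) = (-3213*67 - 171902)/(-353909) = (-215271 - 171902)*(-1/353909) = -387173*(-1/353909) = 387173/353909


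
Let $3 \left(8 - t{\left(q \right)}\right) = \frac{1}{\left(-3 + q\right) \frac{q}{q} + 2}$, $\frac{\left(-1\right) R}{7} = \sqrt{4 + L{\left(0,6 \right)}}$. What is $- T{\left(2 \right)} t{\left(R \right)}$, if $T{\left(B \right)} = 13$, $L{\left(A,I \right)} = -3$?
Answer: $- \frac{2509}{24} \approx -104.54$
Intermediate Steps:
$R = -7$ ($R = - 7 \sqrt{4 - 3} = - 7 \sqrt{1} = \left(-7\right) 1 = -7$)
$t{\left(q \right)} = 8 - \frac{1}{3 \left(-1 + q\right)}$ ($t{\left(q \right)} = 8 - \frac{1}{3 \left(\left(-3 + q\right) \frac{q}{q} + 2\right)} = 8 - \frac{1}{3 \left(\left(-3 + q\right) 1 + 2\right)} = 8 - \frac{1}{3 \left(\left(-3 + q\right) + 2\right)} = 8 - \frac{1}{3 \left(-1 + q\right)}$)
$- T{\left(2 \right)} t{\left(R \right)} = \left(-1\right) 13 \frac{-25 + 24 \left(-7\right)}{3 \left(-1 - 7\right)} = - 13 \frac{-25 - 168}{3 \left(-8\right)} = - 13 \cdot \frac{1}{3} \left(- \frac{1}{8}\right) \left(-193\right) = \left(-13\right) \frac{193}{24} = - \frac{2509}{24}$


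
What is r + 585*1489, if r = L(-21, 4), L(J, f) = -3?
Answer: 871062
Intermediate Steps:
r = -3
r + 585*1489 = -3 + 585*1489 = -3 + 871065 = 871062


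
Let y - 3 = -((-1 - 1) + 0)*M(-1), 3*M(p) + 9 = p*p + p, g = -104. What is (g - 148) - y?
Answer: -249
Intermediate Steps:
M(p) = -3 + p/3 + p²/3 (M(p) = -3 + (p*p + p)/3 = -3 + (p² + p)/3 = -3 + (p + p²)/3 = -3 + (p/3 + p²/3) = -3 + p/3 + p²/3)
y = -3 (y = 3 - ((-1 - 1) + 0)*(-3 + (⅓)*(-1) + (⅓)*(-1)²) = 3 - (-2 + 0)*(-3 - ⅓ + (⅓)*1) = 3 - (-2)*(-3 - ⅓ + ⅓) = 3 - (-2)*(-3) = 3 - 1*6 = 3 - 6 = -3)
(g - 148) - y = (-104 - 148) - 1*(-3) = -252 + 3 = -249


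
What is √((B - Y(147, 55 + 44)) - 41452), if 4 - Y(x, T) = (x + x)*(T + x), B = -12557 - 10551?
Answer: 4*√485 ≈ 88.091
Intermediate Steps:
B = -23108
Y(x, T) = 4 - 2*x*(T + x) (Y(x, T) = 4 - (x + x)*(T + x) = 4 - 2*x*(T + x))
√((B - Y(147, 55 + 44)) - 41452) = √((-23108 - (4 - 2*147² - 2*(55 + 44)*147)) - 41452) = √((-23108 - (4 - 2*21609 - 2*99*147)) - 41452) = √((-23108 - (4 - 43218 - 29106)) - 41452) = √((-23108 - 1*(-72320)) - 41452) = √((-23108 + 72320) - 41452) = √(49212 - 41452) = √7760 = 4*√485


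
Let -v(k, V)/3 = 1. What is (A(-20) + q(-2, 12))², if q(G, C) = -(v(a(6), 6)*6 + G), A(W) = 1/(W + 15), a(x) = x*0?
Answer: 9801/25 ≈ 392.04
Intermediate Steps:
a(x) = 0
v(k, V) = -3 (v(k, V) = -3*1 = -3)
A(W) = 1/(15 + W)
q(G, C) = 18 - G (q(G, C) = -(-3*6 + G) = -(-18 + G) = 18 - G)
(A(-20) + q(-2, 12))² = (1/(15 - 20) + (18 - 1*(-2)))² = (1/(-5) + (18 + 2))² = (-⅕ + 20)² = (99/5)² = 9801/25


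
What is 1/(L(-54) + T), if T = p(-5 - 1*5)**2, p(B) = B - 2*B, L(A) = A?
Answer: 1/46 ≈ 0.021739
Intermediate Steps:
p(B) = -B
T = 100 (T = (-(-5 - 1*5))**2 = (-(-5 - 5))**2 = (-1*(-10))**2 = 10**2 = 100)
1/(L(-54) + T) = 1/(-54 + 100) = 1/46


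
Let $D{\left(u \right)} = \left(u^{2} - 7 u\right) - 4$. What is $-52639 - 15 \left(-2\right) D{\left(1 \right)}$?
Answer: $-52939$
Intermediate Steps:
$D{\left(u \right)} = -4 + u^{2} - 7 u$
$-52639 - 15 \left(-2\right) D{\left(1 \right)} = -52639 - 15 \left(-2\right) \left(-4 + 1^{2} - 7\right) = -52639 - - 30 \left(-4 + 1 - 7\right) = -52639 - \left(-30\right) \left(-10\right) = -52639 - 300 = -52939$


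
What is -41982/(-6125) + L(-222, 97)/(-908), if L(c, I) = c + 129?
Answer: 38689281/5561500 ≈ 6.9566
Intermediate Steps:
L(c, I) = 129 + c
-41982/(-6125) + L(-222, 97)/(-908) = -41982/(-6125) + (129 - 222)/(-908) = -41982*(-1/6125) - 93*(-1/908) = 41982/6125 + 93/908 = 38689281/5561500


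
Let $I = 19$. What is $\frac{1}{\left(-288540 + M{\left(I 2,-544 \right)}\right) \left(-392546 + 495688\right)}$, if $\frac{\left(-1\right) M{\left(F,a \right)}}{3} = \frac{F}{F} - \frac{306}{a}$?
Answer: $- \frac{8}{238088609265} \approx -3.3601 \cdot 10^{-11}$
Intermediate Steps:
$M{\left(F,a \right)} = -3 + \frac{918}{a}$ ($M{\left(F,a \right)} = - 3 \left(\frac{F}{F} - \frac{306}{a}\right) = - 3 \left(1 - \frac{306}{a}\right) = -3 + \frac{918}{a}$)
$\frac{1}{\left(-288540 + M{\left(I 2,-544 \right)}\right) \left(-392546 + 495688\right)} = \frac{1}{\left(-288540 - \left(3 - \frac{918}{-544}\right)\right) \left(-392546 + 495688\right)} = \frac{1}{\left(-288540 + \left(-3 + 918 \left(- \frac{1}{544}\right)\right)\right) 103142} = \frac{1}{\left(-288540 - \frac{75}{16}\right) 103142} = \frac{1}{\left(- \frac{4616715}{16}\right) 103142} = \frac{1}{- \frac{238088609265}{8}} = - \frac{8}{238088609265}$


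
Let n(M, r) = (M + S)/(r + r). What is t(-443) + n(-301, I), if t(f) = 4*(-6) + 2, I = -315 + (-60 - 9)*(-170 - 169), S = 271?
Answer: -169229/7692 ≈ -22.001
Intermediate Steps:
I = 23076 (I = -315 - 69*(-339) = -315 + 23391 = 23076)
t(f) = -22 (t(f) = -24 + 2 = -22)
n(M, r) = (271 + M)/(2*r) (n(M, r) = (M + 271)/(r + r) = (271 + M)/((2*r)) = (271 + M)*(1/(2*r)) = (271 + M)/(2*r))
t(-443) + n(-301, I) = -22 + (½)*(271 - 301)/23076 = -22 + (½)*(1/23076)*(-30) = -22 - 5/7692 = -169229/7692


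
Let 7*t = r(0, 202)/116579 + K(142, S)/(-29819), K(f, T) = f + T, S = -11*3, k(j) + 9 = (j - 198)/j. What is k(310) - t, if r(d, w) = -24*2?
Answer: -32580879765408/3771752083085 ≈ -8.6381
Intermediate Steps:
k(j) = -9 + (-198 + j)/j (k(j) = -9 + (j - 198)/j = -9 + (-198 + j)/j)
S = -33
K(f, T) = T + f
r(d, w) = -48
t = -14138423/24333884407 (t = (-48/116579 + (-33 + 142)/(-29819))/7 = (-48*1/116579 + 109*(-1/29819))/7 = (-48/116579 - 109/29819)/7 = (1/7)*(-14138423/3476269201) = -14138423/24333884407 ≈ -0.00058102)
k(310) - t = (-8 - 198/310) - 1*(-14138423/24333884407) = (-8 - 198*1/310) + 14138423/24333884407 = (-8 - 99/155) + 14138423/24333884407 = -1339/155 + 14138423/24333884407 = -32580879765408/3771752083085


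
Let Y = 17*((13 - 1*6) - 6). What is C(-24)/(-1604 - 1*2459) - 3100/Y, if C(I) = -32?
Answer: -740868/4063 ≈ -182.34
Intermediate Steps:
Y = 17 (Y = 17*((13 - 6) - 6) = 17*(7 - 6) = 17*1 = 17)
C(-24)/(-1604 - 1*2459) - 3100/Y = -32/(-1604 - 1*2459) - 3100/17 = -32/(-1604 - 2459) - 3100*1/17 = -32/(-4063) - 3100/17 = -32*(-1/4063) - 3100/17 = 32/4063 - 3100/17 = -740868/4063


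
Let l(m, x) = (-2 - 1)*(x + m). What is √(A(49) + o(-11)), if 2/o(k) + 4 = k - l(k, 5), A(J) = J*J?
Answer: √2614623/33 ≈ 48.999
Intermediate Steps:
A(J) = J²
l(m, x) = -3*m - 3*x (l(m, x) = -3*(m + x) = -3*m - 3*x)
o(k) = 2/(11 + 4*k) (o(k) = 2/(-4 + (k - (-3*k - 3*5))) = 2/(-4 + (k - (-3*k - 15))) = 2/(-4 + (k - (-15 - 3*k))) = 2/(-4 + (k + (15 + 3*k))) = 2/(-4 + (15 + 4*k)) = 2/(11 + 4*k))
√(A(49) + o(-11)) = √(49² + 2/(11 + 4*(-11))) = √(2401 + 2/(11 - 44)) = √(2401 + 2/(-33)) = √(2401 + 2*(-1/33)) = √(2401 - 2/33) = √(79231/33) = √2614623/33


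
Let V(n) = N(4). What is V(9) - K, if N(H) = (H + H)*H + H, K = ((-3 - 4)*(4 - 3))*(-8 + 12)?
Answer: 64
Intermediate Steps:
K = -28 (K = -7*1*4 = -7*4 = -28)
N(H) = H + 2*H**2 (N(H) = (2*H)*H + H = 2*H**2 + H = H + 2*H**2)
V(n) = 36 (V(n) = 4*(1 + 2*4) = 4*(1 + 8) = 4*9 = 36)
V(9) - K = 36 - 1*(-28) = 36 + 28 = 64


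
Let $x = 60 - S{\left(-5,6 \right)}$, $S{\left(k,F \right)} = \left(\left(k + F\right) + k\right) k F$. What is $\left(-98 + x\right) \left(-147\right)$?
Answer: $23226$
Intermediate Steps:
$S{\left(k,F \right)} = F k \left(F + 2 k\right)$ ($S{\left(k,F \right)} = \left(\left(F + k\right) + k\right) k F = \left(F + 2 k\right) k F = k \left(F + 2 k\right) F = F k \left(F + 2 k\right)$)
$x = -60$ ($x = 60 - 6 \left(-5\right) \left(6 + 2 \left(-5\right)\right) = 60 - 6 \left(-5\right) \left(6 - 10\right) = 60 - 6 \left(-5\right) \left(-4\right) = 60 - 120 = -60$)
$\left(-98 + x\right) \left(-147\right) = \left(-98 - 60\right) \left(-147\right) = \left(-158\right) \left(-147\right) = 23226$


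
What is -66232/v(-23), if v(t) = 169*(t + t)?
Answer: 33116/3887 ≈ 8.5197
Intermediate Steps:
v(t) = 338*t (v(t) = 169*(2*t) = 338*t)
-66232/v(-23) = -66232/(338*(-23)) = -66232/(-7774) = -66232*(-1/7774) = 33116/3887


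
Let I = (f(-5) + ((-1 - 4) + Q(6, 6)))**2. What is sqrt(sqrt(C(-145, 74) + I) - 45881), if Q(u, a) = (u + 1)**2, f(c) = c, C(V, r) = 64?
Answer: sqrt(-45881 + sqrt(1585)) ≈ 214.11*I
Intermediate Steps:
Q(u, a) = (1 + u)**2
I = 1521 (I = (-5 + ((-1 - 4) + (1 + 6)**2))**2 = (-5 + (-5 + 7**2))**2 = (-5 + (-5 + 49))**2 = (-5 + 44)**2 = 39**2 = 1521)
sqrt(sqrt(C(-145, 74) + I) - 45881) = sqrt(sqrt(64 + 1521) - 45881) = sqrt(sqrt(1585) - 45881) = sqrt(-45881 + sqrt(1585))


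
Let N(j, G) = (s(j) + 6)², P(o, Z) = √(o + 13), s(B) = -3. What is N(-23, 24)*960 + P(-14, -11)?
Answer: 8640 + I ≈ 8640.0 + 1.0*I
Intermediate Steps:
P(o, Z) = √(13 + o)
N(j, G) = 9 (N(j, G) = (-3 + 6)² = 3² = 9)
N(-23, 24)*960 + P(-14, -11) = 9*960 + √(13 - 14) = 8640 + √(-1) = 8640 + I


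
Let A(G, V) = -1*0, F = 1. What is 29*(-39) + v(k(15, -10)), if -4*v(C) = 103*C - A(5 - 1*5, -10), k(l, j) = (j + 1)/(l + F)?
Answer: -71457/64 ≈ -1116.5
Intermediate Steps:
k(l, j) = (1 + j)/(1 + l) (k(l, j) = (j + 1)/(l + 1) = (1 + j)/(1 + l))
A(G, V) = 0
v(C) = -103*C/4 (v(C) = -(103*C - 1*0)/4 = -(103*C + 0)/4 = -103*C/4)
29*(-39) + v(k(15, -10)) = 29*(-39) - 103*(1 - 10)/(4*(1 + 15)) = -1131 - 103*(-9)/(4*16) = -1131 - 103*(-9)/64 = -1131 - 103/4*(-9/16) = -1131 + 927/64 = -71457/64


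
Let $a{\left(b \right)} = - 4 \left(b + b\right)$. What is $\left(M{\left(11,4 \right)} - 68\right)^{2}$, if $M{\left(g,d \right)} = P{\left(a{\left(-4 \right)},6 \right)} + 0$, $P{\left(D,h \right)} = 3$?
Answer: $4225$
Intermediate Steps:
$a{\left(b \right)} = - 8 b$ ($a{\left(b \right)} = - 4 \cdot 2 b = - 8 b$)
$M{\left(g,d \right)} = 3$ ($M{\left(g,d \right)} = 3 + 0 = 3$)
$\left(M{\left(11,4 \right)} - 68\right)^{2} = \left(3 - 68\right)^{2} = \left(-65\right)^{2} = 4225$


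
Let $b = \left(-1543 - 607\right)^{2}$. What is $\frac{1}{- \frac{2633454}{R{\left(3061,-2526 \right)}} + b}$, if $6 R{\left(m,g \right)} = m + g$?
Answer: $\frac{535}{2457236776} \approx 2.1772 \cdot 10^{-7}$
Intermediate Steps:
$R{\left(m,g \right)} = \frac{g}{6} + \frac{m}{6}$ ($R{\left(m,g \right)} = \frac{m + g}{6} = \frac{g + m}{6} = \frac{g}{6} + \frac{m}{6}$)
$b = 4622500$ ($b = \left(-2150\right)^{2} = 4622500$)
$\frac{1}{- \frac{2633454}{R{\left(3061,-2526 \right)}} + b} = \frac{1}{- \frac{2633454}{\frac{1}{6} \left(-2526\right) + \frac{1}{6} \cdot 3061} + 4622500} = \frac{1}{- \frac{2633454}{-421 + \frac{3061}{6}} + 4622500} = \frac{1}{- \frac{2633454}{\frac{535}{6}} + 4622500} = \frac{1}{\left(-2633454\right) \frac{6}{535} + 4622500} = \frac{1}{- \frac{15800724}{535} + 4622500} = \frac{1}{\frac{2457236776}{535}} = \frac{535}{2457236776}$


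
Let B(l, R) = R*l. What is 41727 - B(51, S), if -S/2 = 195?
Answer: 61617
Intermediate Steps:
S = -390 (S = -2*195 = -390)
41727 - B(51, S) = 41727 - (-390)*51 = 41727 - 1*(-19890) = 41727 + 19890 = 61617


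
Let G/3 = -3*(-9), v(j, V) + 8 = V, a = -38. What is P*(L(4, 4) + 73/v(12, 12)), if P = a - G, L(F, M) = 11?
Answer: -13923/4 ≈ -3480.8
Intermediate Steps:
v(j, V) = -8 + V
G = 81 (G = 3*(-3*(-9)) = 3*27 = 81)
P = -119 (P = -38 - 1*81 = -38 - 81 = -119)
P*(L(4, 4) + 73/v(12, 12)) = -119*(11 + 73/(-8 + 12)) = -119*(11 + 73/4) = -119*117/4 = -13923/4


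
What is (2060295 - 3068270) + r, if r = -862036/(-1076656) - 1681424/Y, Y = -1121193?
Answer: -43455833166772561/43112113236 ≈ -1.0080e+6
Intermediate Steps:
r = 99172284539/43112113236 (r = -862036/(-1076656) - 1681424/(-1121193) = -862036*(-1/1076656) - 1681424*(-1/1121193) = 30787/38452 + 1681424/1121193 = 99172284539/43112113236 ≈ 2.3003)
(2060295 - 3068270) + r = (2060295 - 3068270) + 99172284539/43112113236 = -1007975 + 99172284539/43112113236 = -43455833166772561/43112113236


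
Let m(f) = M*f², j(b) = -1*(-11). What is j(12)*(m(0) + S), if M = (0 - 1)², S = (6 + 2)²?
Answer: 704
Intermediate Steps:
S = 64 (S = 8² = 64)
M = 1 (M = (-1)² = 1)
j(b) = 11
m(f) = f² (m(f) = 1*f² = f²)
j(12)*(m(0) + S) = 11*(0² + 64) = 11*(0 + 64) = 11*64 = 704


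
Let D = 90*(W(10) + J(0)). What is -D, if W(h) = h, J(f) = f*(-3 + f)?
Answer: -900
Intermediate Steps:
D = 900 (D = 90*(10 + 0*(-3 + 0)) = 90*(10 + 0*(-3)) = 90*(10 + 0) = 90*10 = 900)
-D = -1*900 = -900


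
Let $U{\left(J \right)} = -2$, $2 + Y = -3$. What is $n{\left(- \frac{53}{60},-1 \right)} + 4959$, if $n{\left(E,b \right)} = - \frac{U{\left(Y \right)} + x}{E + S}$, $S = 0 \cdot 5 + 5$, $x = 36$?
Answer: $\frac{1222833}{247} \approx 4950.7$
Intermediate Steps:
$Y = -5$ ($Y = -2 - 3 = -5$)
$S = 5$ ($S = 0 + 5 = 5$)
$n{\left(E,b \right)} = - \frac{34}{5 + E}$ ($n{\left(E,b \right)} = - \frac{-2 + 36}{E + 5} = - \frac{34}{5 + E}$)
$n{\left(- \frac{53}{60},-1 \right)} + 4959 = - \frac{34}{5 - \frac{53}{60}} + 4959 = - \frac{34}{\frac{247}{60}} + 4959 = \left(-34\right) \frac{60}{247} + 4959 = - \frac{2040}{247} + 4959 = \frac{1222833}{247}$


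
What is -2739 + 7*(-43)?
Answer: -3040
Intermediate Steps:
-2739 + 7*(-43) = -2739 - 301 = -3040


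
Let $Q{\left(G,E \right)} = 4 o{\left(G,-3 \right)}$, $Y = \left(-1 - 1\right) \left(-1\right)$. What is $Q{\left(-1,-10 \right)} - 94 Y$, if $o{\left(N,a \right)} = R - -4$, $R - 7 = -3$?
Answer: $-156$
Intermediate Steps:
$R = 4$ ($R = 7 - 3 = 4$)
$o{\left(N,a \right)} = 8$ ($o{\left(N,a \right)} = 4 - -4 = 4 + 4 = 8$)
$Y = 2$ ($Y = \left(-2\right) \left(-1\right) = 2$)
$Q{\left(G,E \right)} = 32$ ($Q{\left(G,E \right)} = 4 \cdot 8 = 32$)
$Q{\left(-1,-10 \right)} - 94 Y = 32 - 188 = -156$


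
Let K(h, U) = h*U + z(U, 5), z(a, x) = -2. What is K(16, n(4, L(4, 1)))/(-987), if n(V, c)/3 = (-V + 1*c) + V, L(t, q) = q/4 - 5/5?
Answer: 38/987 ≈ 0.038500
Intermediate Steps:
L(t, q) = -1 + q/4 (L(t, q) = q*(1/4) - 5*1/5 = q/4 - 1 = -1 + q/4)
n(V, c) = 3*c (n(V, c) = 3*((-V + 1*c) + V) = 3*((-V + c) + V) = 3*((c - V) + V) = 3*c)
K(h, U) = -2 + U*h (K(h, U) = h*U - 2 = U*h - 2 = -2 + U*h)
K(16, n(4, L(4, 1)))/(-987) = (-2 + (3*(-1 + (1/4)*1))*16)/(-987) = (-2 + (3*(-1 + 1/4))*16)*(-1/987) = (-2 + (3*(-3/4))*16)*(-1/987) = (-2 - 9/4*16)*(-1/987) = (-2 - 36)*(-1/987) = -38*(-1/987) = 38/987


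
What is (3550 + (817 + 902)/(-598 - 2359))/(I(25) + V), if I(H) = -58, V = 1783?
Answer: 10495631/5100825 ≈ 2.0576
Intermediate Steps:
(3550 + (817 + 902)/(-598 - 2359))/(I(25) + V) = (3550 + (817 + 902)/(-598 - 2359))/(-58 + 1783) = (3550 + 1719/(-2957))/1725 = (3550 + 1719*(-1/2957))*(1/1725) = (3550 - 1719/2957)*(1/1725) = (10495631/2957)*(1/1725) = 10495631/5100825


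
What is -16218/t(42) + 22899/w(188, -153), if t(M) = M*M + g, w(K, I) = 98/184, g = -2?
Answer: 1855612407/43169 ≈ 42985.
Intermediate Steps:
w(K, I) = 49/92 (w(K, I) = 98*(1/184) = 49/92)
t(M) = -2 + M² (t(M) = M*M - 2 = M² - 2 = -2 + M²)
-16218/t(42) + 22899/w(188, -153) = -16218/(-2 + 42²) + 22899/(49/92) = -16218/(-2 + 1764) + 22899*(92/49) = -16218/1762 + 2106708/49 = -16218*1/1762 + 2106708/49 = -8109/881 + 2106708/49 = 1855612407/43169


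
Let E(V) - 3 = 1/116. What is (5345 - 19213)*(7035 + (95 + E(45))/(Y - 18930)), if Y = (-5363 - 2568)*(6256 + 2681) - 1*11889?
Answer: -200624715839266997/2056394814 ≈ -9.7561e+7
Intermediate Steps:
E(V) = 349/116 (E(V) = 3 + 1/116 = 349/116)
Y = -70891236 (Y = -7931*8937 - 11889 = -70879347 - 11889 = -70891236)
(5345 - 19213)*(7035 + (95 + E(45))/(Y - 18930)) = (5345 - 19213)*(7035 + (95 + 349/116)/(-70891236 - 18930)) = -13868*(7035 + (11369/116)/(-70910166)) = -13868*(7035 + (11369/116)*(-1/70910166)) = -13868*(7035 - 11369/8225579256) = -13868*57866950054591/8225579256 = -200624715839266997/2056394814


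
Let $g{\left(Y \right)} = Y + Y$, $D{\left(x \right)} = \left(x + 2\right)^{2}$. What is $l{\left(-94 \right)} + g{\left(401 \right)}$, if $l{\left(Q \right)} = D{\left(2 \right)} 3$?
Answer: $850$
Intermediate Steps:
$D{\left(x \right)} = \left(2 + x\right)^{2}$
$g{\left(Y \right)} = 2 Y$
$l{\left(Q \right)} = 48$ ($l{\left(Q \right)} = \left(2 + 2\right)^{2} \cdot 3 = 4^{2} \cdot 3 = 16 \cdot 3 = 48$)
$l{\left(-94 \right)} + g{\left(401 \right)} = 48 + 2 \cdot 401 = 48 + 802 = 850$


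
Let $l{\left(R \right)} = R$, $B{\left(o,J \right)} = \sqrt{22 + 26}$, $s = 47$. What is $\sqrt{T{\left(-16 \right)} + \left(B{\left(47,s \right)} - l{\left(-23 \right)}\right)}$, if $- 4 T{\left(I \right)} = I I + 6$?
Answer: $\frac{\sqrt{-170 + 16 \sqrt{3}}}{2} \approx 5.9642 i$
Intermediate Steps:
$T{\left(I \right)} = - \frac{3}{2} - \frac{I^{2}}{4}$ ($T{\left(I \right)} = - \frac{I I + 6}{4} = - \frac{I^{2} + 6}{4} = - \frac{6 + I^{2}}{4} = - \frac{3}{2} - \frac{I^{2}}{4}$)
$B{\left(o,J \right)} = 4 \sqrt{3}$ ($B{\left(o,J \right)} = \sqrt{48} = 4 \sqrt{3}$)
$\sqrt{T{\left(-16 \right)} + \left(B{\left(47,s \right)} - l{\left(-23 \right)}\right)} = \sqrt{\left(- \frac{3}{2} - \frac{\left(-16\right)^{2}}{4}\right) + \left(4 \sqrt{3} - -23\right)} = \sqrt{\left(- \frac{3}{2} - 64\right) + \left(4 \sqrt{3} + 23\right)} = \sqrt{\left(- \frac{3}{2} - 64\right) + \left(23 + 4 \sqrt{3}\right)} = \sqrt{- \frac{131}{2} + \left(23 + 4 \sqrt{3}\right)} = \sqrt{- \frac{85}{2} + 4 \sqrt{3}}$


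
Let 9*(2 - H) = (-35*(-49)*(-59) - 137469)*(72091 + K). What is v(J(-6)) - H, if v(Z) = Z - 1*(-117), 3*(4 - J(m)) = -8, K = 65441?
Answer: -10940853611/3 ≈ -3.6470e+9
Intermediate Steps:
J(m) = 20/3 (J(m) = 4 - 1/3*(-8) = 4 + 8/3 = 20/3)
H = 10940853982/3 (H = 2 - (-35*(-49)*(-59) - 137469)*(72091 + 65441)/9 = 2 - (1715*(-59) - 137469)*137532/9 = 2 - (-101185 - 137469)*137532/9 = 2 - (-238654)*137532/9 = 2 - 1/9*(-32822561928) = 2 + 10940853976/3 = 10940853982/3 ≈ 3.6470e+9)
v(Z) = 117 + Z (v(Z) = Z + 117 = 117 + Z)
v(J(-6)) - H = (117 + 20/3) - 1*10940853982/3 = 371/3 - 10940853982/3 = -10940853611/3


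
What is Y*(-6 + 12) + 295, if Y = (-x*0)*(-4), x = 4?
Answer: 295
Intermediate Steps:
Y = 0 (Y = (-1*4*0)*(-4) = -4*0*(-4) = 0*(-4) = 0)
Y*(-6 + 12) + 295 = 0*(-6 + 12) + 295 = 0*6 + 295 = 0 + 295 = 295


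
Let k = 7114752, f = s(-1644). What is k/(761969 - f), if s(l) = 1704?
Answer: 7114752/760265 ≈ 9.3582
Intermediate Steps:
f = 1704
k/(761969 - f) = 7114752/(761969 - 1*1704) = 7114752/(761969 - 1704) = 7114752/760265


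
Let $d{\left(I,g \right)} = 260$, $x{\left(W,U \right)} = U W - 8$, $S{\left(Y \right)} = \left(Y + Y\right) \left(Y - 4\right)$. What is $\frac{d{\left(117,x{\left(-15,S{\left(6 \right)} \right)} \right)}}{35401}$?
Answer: $\frac{260}{35401} \approx 0.0073444$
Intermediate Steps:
$S{\left(Y \right)} = 2 Y \left(-4 + Y\right)$
$x{\left(W,U \right)} = -8 + U W$
$\frac{d{\left(117,x{\left(-15,S{\left(6 \right)} \right)} \right)}}{35401} = \frac{260}{35401}$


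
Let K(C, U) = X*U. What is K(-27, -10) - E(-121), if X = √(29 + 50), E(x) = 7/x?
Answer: 7/121 - 10*√79 ≈ -88.824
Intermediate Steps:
X = √79 ≈ 8.8882
K(C, U) = U*√79 (K(C, U) = √79*U = U*√79)
K(-27, -10) - E(-121) = -10*√79 - 7/(-121) = -10*√79 - 7*(-1)/121 = -10*√79 - 1*(-7/121) = -10*√79 + 7/121 = 7/121 - 10*√79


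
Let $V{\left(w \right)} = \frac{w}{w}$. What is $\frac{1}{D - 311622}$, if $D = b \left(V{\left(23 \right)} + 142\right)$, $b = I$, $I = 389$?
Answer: $- \frac{1}{255995} \approx -3.9063 \cdot 10^{-6}$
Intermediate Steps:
$b = 389$
$V{\left(w \right)} = 1$
$D = 55627$ ($D = 389 \left(1 + 142\right) = 389 \cdot 143 = 55627$)
$\frac{1}{D - 311622} = \frac{1}{55627 - 311622} = \frac{1}{-255995} = - \frac{1}{255995}$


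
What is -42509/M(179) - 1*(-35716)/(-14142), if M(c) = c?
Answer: -303777721/1265709 ≈ -240.01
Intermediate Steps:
-42509/M(179) - 1*(-35716)/(-14142) = -42509/179 - 1*(-35716)/(-14142) = -42509*1/179 + 35716*(-1/14142) = -42509/179 - 17858/7071 = -303777721/1265709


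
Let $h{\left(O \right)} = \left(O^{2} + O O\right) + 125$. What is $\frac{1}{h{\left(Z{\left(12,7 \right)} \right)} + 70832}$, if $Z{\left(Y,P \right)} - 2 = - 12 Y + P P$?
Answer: $\frac{1}{88255} \approx 1.1331 \cdot 10^{-5}$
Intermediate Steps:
$Z{\left(Y,P \right)} = 2 + P^{2} - 12 Y$ ($Z{\left(Y,P \right)} = 2 + \left(- 12 Y + P P\right) = 2 + \left(- 12 Y + P^{2}\right) = 2 + \left(P^{2} - 12 Y\right) = 2 + P^{2} - 12 Y$)
$h{\left(O \right)} = 125 + 2 O^{2}$ ($h{\left(O \right)} = \left(O^{2} + O^{2}\right) + 125 = 2 O^{2} + 125 = 125 + 2 O^{2}$)
$\frac{1}{h{\left(Z{\left(12,7 \right)} \right)} + 70832} = \frac{1}{\left(125 + 2 \left(2 + 7^{2} - 144\right)^{2}\right) + 70832} = \frac{1}{\left(125 + 2 \left(2 + 49 - 144\right)^{2}\right) + 70832} = \frac{1}{\left(125 + 2 \left(-93\right)^{2}\right) + 70832} = \frac{1}{\left(125 + 2 \cdot 8649\right) + 70832} = \frac{1}{\left(125 + 17298\right) + 70832} = \frac{1}{17423 + 70832} = \frac{1}{88255}$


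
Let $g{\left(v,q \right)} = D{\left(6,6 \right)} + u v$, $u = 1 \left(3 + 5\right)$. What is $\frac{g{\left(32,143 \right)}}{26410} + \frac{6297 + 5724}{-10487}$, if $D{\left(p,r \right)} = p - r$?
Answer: $- \frac{157394969}{138480835} \approx -1.1366$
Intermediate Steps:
$u = 8$ ($u = 1 \cdot 8 = 8$)
$g{\left(v,q \right)} = 8 v$ ($g{\left(v,q \right)} = \left(6 - 6\right) + 8 v = 0 + 8 v = 8 v$)
$\frac{g{\left(32,143 \right)}}{26410} + \frac{6297 + 5724}{-10487} = \frac{8 \cdot 32}{26410} + \frac{6297 + 5724}{-10487} = 256 \cdot \frac{1}{26410} + 12021 \left(- \frac{1}{10487}\right) = \frac{128}{13205} - \frac{12021}{10487} = - \frac{157394969}{138480835}$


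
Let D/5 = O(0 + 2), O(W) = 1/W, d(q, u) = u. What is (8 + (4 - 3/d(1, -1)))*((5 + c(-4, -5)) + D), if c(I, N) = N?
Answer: 75/2 ≈ 37.500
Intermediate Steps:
D = 5/2 (D = 5/(0 + 2) = 5/2 ≈ 2.5000)
(8 + (4 - 3/d(1, -1)))*((5 + c(-4, -5)) + D) = (8 + (4 - 3/(-1)))*((5 - 5) + 5/2) = (8 + (4 - 3*(-1)))*(0 + 5/2) = (8 + (4 + 3))*(5/2) = (8 + 7)*(5/2) = 15*(5/2) = 75/2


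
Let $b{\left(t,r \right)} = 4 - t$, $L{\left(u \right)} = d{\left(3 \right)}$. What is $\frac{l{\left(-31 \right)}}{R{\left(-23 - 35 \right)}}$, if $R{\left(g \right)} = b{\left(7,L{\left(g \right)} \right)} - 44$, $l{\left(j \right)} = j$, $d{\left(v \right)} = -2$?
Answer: $\frac{31}{47} \approx 0.65957$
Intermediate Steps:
$L{\left(u \right)} = -2$
$R{\left(g \right)} = -47$ ($R{\left(g \right)} = \left(4 - 7\right) - 44 = -3 - 44 = -47$)
$\frac{l{\left(-31 \right)}}{R{\left(-23 - 35 \right)}} = - \frac{31}{-47} = \left(-31\right) \left(- \frac{1}{47}\right) = \frac{31}{47}$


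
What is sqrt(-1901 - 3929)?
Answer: I*sqrt(5830) ≈ 76.354*I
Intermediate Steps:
sqrt(-1901 - 3929) = sqrt(-5830) = I*sqrt(5830)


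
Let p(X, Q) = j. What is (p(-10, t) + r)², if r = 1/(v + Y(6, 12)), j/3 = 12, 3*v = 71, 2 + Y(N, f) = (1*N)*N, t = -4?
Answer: 38825361/29929 ≈ 1297.2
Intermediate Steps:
Y(N, f) = -2 + N² (Y(N, f) = -2 + (1*N)*N = -2 + N*N = -2 + N²)
v = 71/3 (v = (⅓)*71 = 71/3 ≈ 23.667)
j = 36 (j = 3*12 = 36)
p(X, Q) = 36
r = 3/173 (r = 1/(71/3 + (-2 + 6²)) = 1/(71/3 + (-2 + 36)) = 1/(71/3 + 34) = 1/(173/3) = 3/173 ≈ 0.017341)
(p(-10, t) + r)² = (36 + 3/173)² = (6231/173)² = 38825361/29929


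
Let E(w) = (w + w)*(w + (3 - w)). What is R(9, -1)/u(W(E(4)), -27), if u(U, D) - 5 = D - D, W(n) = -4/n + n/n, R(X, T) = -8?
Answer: -8/5 ≈ -1.6000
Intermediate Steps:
E(w) = 6*w (E(w) = (2*w)*3 = 6*w)
W(n) = 1 - 4/n (W(n) = -4/n + 1 = 1 - 4/n)
u(U, D) = 5 (u(U, D) = 5 + (D - D) = 5 + 0 = 5)
R(9, -1)/u(W(E(4)), -27) = -8/5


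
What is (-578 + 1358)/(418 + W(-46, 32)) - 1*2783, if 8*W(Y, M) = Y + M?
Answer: -308705/111 ≈ -2781.1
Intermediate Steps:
W(Y, M) = M/8 + Y/8 (W(Y, M) = (Y + M)/8 = (M + Y)/8 = M/8 + Y/8)
(-578 + 1358)/(418 + W(-46, 32)) - 1*2783 = (-578 + 1358)/(418 + ((1/8)*32 + (1/8)*(-46))) - 1*2783 = 780/(418 + (4 - 23/4)) - 2783 = 780/(418 - 7/4) - 2783 = 780/(1665/4) - 2783 = 780*(4/1665) - 2783 = 208/111 - 2783 = -308705/111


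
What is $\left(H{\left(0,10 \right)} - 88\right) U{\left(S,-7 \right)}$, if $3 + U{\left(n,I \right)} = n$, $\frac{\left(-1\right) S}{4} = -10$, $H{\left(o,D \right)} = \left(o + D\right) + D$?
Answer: $-2516$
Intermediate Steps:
$H{\left(o,D \right)} = o + 2 D$ ($H{\left(o,D \right)} = \left(D + o\right) + D = o + 2 D$)
$S = 40$ ($S = \left(-4\right) \left(-10\right) = 40$)
$U{\left(n,I \right)} = -3 + n$
$\left(H{\left(0,10 \right)} - 88\right) U{\left(S,-7 \right)} = \left(\left(0 + 2 \cdot 10\right) - 88\right) \left(-3 + 40\right) = \left(\left(0 + 20\right) - 88\right) 37 = \left(20 - 88\right) 37 = \left(-68\right) 37 = -2516$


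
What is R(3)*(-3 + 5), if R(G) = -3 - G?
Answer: -12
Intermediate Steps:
R(3)*(-3 + 5) = (-3 - 1*3)*(-3 + 5) = (-3 - 3)*2 = -6*2 = -12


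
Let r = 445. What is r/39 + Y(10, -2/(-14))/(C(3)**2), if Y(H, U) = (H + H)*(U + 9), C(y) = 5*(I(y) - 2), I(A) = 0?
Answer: 18071/1365 ≈ 13.239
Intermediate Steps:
C(y) = -10 (C(y) = 5*(0 - 2) = 5*(-2) = -10)
Y(H, U) = 2*H*(9 + U) (Y(H, U) = (2*H)*(9 + U) = 2*H*(9 + U))
r/39 + Y(10, -2/(-14))/(C(3)**2) = 445/39 + (2*10*(9 - 2/(-14)))/((-10)**2) = 445*(1/39) + (2*10*(9 - 2*(-1/14)))/100 = 445/39 + (2*10*(9 + 1/7))*(1/100) = 445/39 + (2*10*(64/7))*(1/100) = 445/39 + (1280/7)*(1/100) = 445/39 + 64/35 = 18071/1365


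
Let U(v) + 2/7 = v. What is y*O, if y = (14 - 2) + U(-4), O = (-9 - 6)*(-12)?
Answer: 9720/7 ≈ 1388.6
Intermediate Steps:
U(v) = -2/7 + v
O = 180 (O = -15*(-12) = 180)
y = 54/7 (y = (14 - 2) + (-2/7 - 4) = 12 - 30/7 = 54/7 ≈ 7.7143)
y*O = (54/7)*180 = 9720/7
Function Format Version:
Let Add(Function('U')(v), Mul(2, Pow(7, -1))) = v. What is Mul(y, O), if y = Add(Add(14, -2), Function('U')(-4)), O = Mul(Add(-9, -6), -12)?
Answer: Rational(9720, 7) ≈ 1388.6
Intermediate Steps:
Function('U')(v) = Add(Rational(-2, 7), v)
O = 180 (O = Mul(-15, -12) = 180)
y = Rational(54, 7) (y = Add(Add(14, -2), Add(Rational(-2, 7), -4)) = Add(12, Rational(-30, 7)) = Rational(54, 7) ≈ 7.7143)
Mul(y, O) = Mul(Rational(54, 7), 180) = Rational(9720, 7)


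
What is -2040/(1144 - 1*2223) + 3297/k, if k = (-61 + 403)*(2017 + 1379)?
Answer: 790959581/417728376 ≈ 1.8935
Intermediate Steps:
k = 1161432 (k = 342*3396 = 1161432)
-2040/(1144 - 1*2223) + 3297/k = -2040/(1144 - 1*2223) + 3297/1161432 = -2040/(1144 - 2223) + 3297*(1/1161432) = -2040/(-1079) + 1099/387144 = -2040*(-1/1079) + 1099/387144 = 2040/1079 + 1099/387144 = 790959581/417728376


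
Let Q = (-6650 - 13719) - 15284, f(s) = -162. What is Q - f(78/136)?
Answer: -35491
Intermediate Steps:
Q = -35653 (Q = -20369 - 15284 = -35653)
Q - f(78/136) = -35653 - 1*(-162) = -35653 + 162 = -35491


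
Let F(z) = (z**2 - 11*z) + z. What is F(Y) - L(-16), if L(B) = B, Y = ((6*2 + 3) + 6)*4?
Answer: 6232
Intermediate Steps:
Y = 84 (Y = ((12 + 3) + 6)*4 = (15 + 6)*4 = 21*4 = 84)
F(z) = z**2 - 10*z
F(Y) - L(-16) = 84*(-10 + 84) - 1*(-16) = 84*74 + 16 = 6216 + 16 = 6232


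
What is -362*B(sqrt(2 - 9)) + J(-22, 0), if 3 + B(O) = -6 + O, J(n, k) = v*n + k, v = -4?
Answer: 3346 - 362*I*sqrt(7) ≈ 3346.0 - 957.76*I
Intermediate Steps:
J(n, k) = k - 4*n (J(n, k) = -4*n + k = k - 4*n)
B(O) = -9 + O (B(O) = -3 + (-6 + O) = -9 + O)
-362*B(sqrt(2 - 9)) + J(-22, 0) = -362*(-9 + sqrt(2 - 9)) + (0 - 4*(-22)) = -362*(-9 + sqrt(-7)) + (0 + 88) = -362*(-9 + I*sqrt(7)) + 88 = (3258 - 362*I*sqrt(7)) + 88 = 3346 - 362*I*sqrt(7)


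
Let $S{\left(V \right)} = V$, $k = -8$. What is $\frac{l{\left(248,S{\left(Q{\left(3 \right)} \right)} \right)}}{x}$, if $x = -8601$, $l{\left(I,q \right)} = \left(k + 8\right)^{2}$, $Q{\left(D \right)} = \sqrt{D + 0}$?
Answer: $0$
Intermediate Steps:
$Q{\left(D \right)} = \sqrt{D}$
$l{\left(I,q \right)} = 0$ ($l{\left(I,q \right)} = \left(-8 + 8\right)^{2} = 0^{2} = 0$)
$\frac{l{\left(248,S{\left(Q{\left(3 \right)} \right)} \right)}}{x} = \frac{0}{-8601} = 0 \left(- \frac{1}{8601}\right) = 0$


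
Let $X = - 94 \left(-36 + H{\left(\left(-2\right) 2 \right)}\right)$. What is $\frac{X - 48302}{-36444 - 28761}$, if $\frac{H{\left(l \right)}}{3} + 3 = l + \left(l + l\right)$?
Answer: $\frac{40688}{65205} \approx 0.624$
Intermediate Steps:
$H{\left(l \right)} = -9 + 9 l$ ($H{\left(l \right)} = -9 + 3 \left(l + \left(l + l\right)\right) = -9 + 3 \left(l + 2 l\right) = -9 + 3 \cdot 3 l = -9 + 9 l$)
$X = 7614$ ($X = - 94 \left(-36 + \left(-9 + 9 \left(\left(-2\right) 2\right)\right)\right) = - 94 \left(-36 + \left(-9 + 9 \left(-4\right)\right)\right) = - 94 \left(-36 - 45\right) = \left(-94\right) \left(-81\right) = 7614$)
$\frac{X - 48302}{-36444 - 28761} = \frac{7614 - 48302}{-36444 - 28761} = - \frac{40688}{-65205} = \left(-40688\right) \left(- \frac{1}{65205}\right) = \frac{40688}{65205}$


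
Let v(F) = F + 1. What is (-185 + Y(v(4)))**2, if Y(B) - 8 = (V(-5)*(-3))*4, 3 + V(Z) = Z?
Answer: 6561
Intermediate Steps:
V(Z) = -3 + Z
v(F) = 1 + F
Y(B) = 104 (Y(B) = 8 + ((-3 - 5)*(-3))*4 = 8 - 8*(-3)*4 = 8 + 24*4 = 8 + 96 = 104)
(-185 + Y(v(4)))**2 = (-185 + 104)**2 = (-81)**2 = 6561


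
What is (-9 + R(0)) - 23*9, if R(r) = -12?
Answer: -228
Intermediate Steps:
(-9 + R(0)) - 23*9 = (-9 - 12) - 23*9 = -21 - 207 = -228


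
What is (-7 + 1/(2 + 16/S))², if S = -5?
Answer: 2209/36 ≈ 61.361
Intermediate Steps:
(-7 + 1/(2 + 16/S))² = (-7 + 1/(2 + 16/(-5)))² = (-7 + 1/(2 + 16*(-⅕)))² = (-7 + 1/(2 - 16/5))² = (-7 + 1/(-6/5))² = (-7 - ⅚)² = (-47/6)² = 2209/36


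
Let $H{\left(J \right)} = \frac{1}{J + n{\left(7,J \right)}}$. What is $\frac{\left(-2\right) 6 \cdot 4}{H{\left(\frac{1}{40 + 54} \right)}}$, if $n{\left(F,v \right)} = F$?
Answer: $- \frac{15816}{47} \approx -336.51$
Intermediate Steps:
$H{\left(J \right)} = \frac{1}{7 + J}$ ($H{\left(J \right)} = \frac{1}{J + 7} = \frac{1}{7 + J}$)
$\frac{\left(-2\right) 6 \cdot 4}{H{\left(\frac{1}{40 + 54} \right)}} = \frac{\left(-2\right) 6 \cdot 4}{\frac{1}{7 + \frac{1}{40 + 54}}} = \frac{\left(-12\right) 4}{\frac{1}{7 + \frac{1}{94}}} = - \frac{48}{\frac{1}{7 + \frac{1}{94}}} = - \frac{48}{\frac{1}{\frac{659}{94}}} = - \frac{48}{\frac{94}{659}} = \left(-48\right) \frac{659}{94} = - \frac{15816}{47}$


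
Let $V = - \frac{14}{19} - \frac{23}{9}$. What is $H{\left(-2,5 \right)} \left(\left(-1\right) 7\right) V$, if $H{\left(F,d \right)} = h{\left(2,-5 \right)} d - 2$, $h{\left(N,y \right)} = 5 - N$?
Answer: $\frac{51233}{171} \approx 299.61$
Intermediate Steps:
$V = - \frac{563}{171}$ ($V = \left(-14\right) \frac{1}{19} - \frac{23}{9} = - \frac{14}{19} - \frac{23}{9} = - \frac{563}{171} \approx -3.2924$)
$H{\left(F,d \right)} = -2 + 3 d$ ($H{\left(F,d \right)} = \left(5 - 2\right) d - 2 = 3 d - 2 = -2 + 3 d$)
$H{\left(-2,5 \right)} \left(\left(-1\right) 7\right) V = \left(-2 + 3 \cdot 5\right) \left(\left(-1\right) 7\right) \left(- \frac{563}{171}\right) = \left(-2 + 15\right) \left(-7\right) \left(- \frac{563}{171}\right) = 13 \left(-7\right) \left(- \frac{563}{171}\right) = \left(-91\right) \left(- \frac{563}{171}\right) = \frac{51233}{171}$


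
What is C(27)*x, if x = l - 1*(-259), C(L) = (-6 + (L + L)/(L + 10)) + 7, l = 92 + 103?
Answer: 41314/37 ≈ 1116.6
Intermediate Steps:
l = 195
C(L) = 1 + 2*L/(10 + L) (C(L) = (-6 + (2*L)/(10 + L)) + 7 = (-6 + 2*L/(10 + L)) + 7 = 1 + 2*L/(10 + L))
x = 454 (x = 195 - 1*(-259) = 195 + 259 = 454)
C(27)*x = ((10 + 3*27)/(10 + 27))*454 = ((10 + 81)/37)*454 = ((1/37)*91)*454 = (91/37)*454 = 41314/37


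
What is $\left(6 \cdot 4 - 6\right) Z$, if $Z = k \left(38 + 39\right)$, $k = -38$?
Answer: $-52668$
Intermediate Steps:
$Z = -2926$ ($Z = - 38 \left(38 + 39\right) = \left(-38\right) 77 = -2926$)
$\left(6 \cdot 4 - 6\right) Z = \left(6 \cdot 4 - 6\right) \left(-2926\right) = \left(24 - 6\right) \left(-2926\right) = 18 \left(-2926\right) = -52668$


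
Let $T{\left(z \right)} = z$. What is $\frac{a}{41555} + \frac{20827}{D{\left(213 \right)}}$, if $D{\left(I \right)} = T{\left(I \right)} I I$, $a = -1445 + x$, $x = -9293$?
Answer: $- \frac{102902238601}{401570773335} \approx -0.25625$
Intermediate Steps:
$a = -10738$ ($a = -1445 - 9293 = -10738$)
$D{\left(I \right)} = I^{3}$ ($D{\left(I \right)} = I I I = I^{2} I = I^{3}$)
$\frac{a}{41555} + \frac{20827}{D{\left(213 \right)}} = - \frac{10738}{41555} + \frac{20827}{213^{3}} = \left(-10738\right) \frac{1}{41555} + \frac{20827}{9663597} = - \frac{10738}{41555} + 20827 \cdot \frac{1}{9663597} = - \frac{10738}{41555} + \frac{20827}{9663597} = - \frac{102902238601}{401570773335}$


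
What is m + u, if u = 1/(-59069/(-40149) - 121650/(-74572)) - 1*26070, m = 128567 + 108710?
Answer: 980954448544027/4644509659 ≈ 2.1121e+5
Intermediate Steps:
m = 237277
u = -121080869814516/4644509659 (u = 1/(-59069*(-1/40149) - 121650*(-1/74572)) - 26070 = 1/(59069/40149 + 60825/37286) - 26070 = 1/(4644509659/1496995614) - 26070 = 1496995614/4644509659 - 26070 = -121080869814516/4644509659 ≈ -26070.)
m + u = 237277 - 121080869814516/4644509659 = 980954448544027/4644509659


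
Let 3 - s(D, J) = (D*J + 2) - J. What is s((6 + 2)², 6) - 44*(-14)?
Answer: 239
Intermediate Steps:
s(D, J) = 1 + J - D*J (s(D, J) = 3 - ((D*J + 2) - J) = 3 - ((2 + D*J) - J) = 3 - (2 - J + D*J) = 3 + (-2 + J - D*J) = 1 + J - D*J)
s((6 + 2)², 6) - 44*(-14) = (1 + 6 - 1*(6 + 2)²*6) - 44*(-14) = (1 + 6 - 1*8²*6) + 616 = (1 + 6 - 1*64*6) + 616 = (1 + 6 - 384) + 616 = -377 + 616 = 239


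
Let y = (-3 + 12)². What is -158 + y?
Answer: -77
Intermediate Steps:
y = 81 (y = 9² = 81)
-158 + y = -158 + 81 = -77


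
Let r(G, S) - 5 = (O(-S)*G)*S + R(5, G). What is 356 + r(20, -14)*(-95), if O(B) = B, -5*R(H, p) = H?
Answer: 372376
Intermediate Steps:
R(H, p) = -H/5
r(G, S) = 4 - G*S² (r(G, S) = 5 + (((-S)*G)*S - ⅕*5) = 5 + ((-G*S)*S - 1) = 5 + (-G*S² - 1) = 5 + (-1 - G*S²) = 4 - G*S²)
356 + r(20, -14)*(-95) = 356 + (4 - 1*20*(-14)²)*(-95) = 356 + (4 - 1*20*196)*(-95) = 356 + (4 - 3920)*(-95) = 356 - 3916*(-95) = 356 + 372020 = 372376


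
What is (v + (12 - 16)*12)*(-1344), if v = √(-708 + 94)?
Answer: 64512 - 1344*I*√614 ≈ 64512.0 - 33303.0*I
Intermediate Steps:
v = I*√614 (v = √(-614) = I*√614 ≈ 24.779*I)
(v + (12 - 16)*12)*(-1344) = (I*√614 + (12 - 16)*12)*(-1344) = (I*√614 - 4*12)*(-1344) = (I*√614 - 48)*(-1344) = (-48 + I*√614)*(-1344) = 64512 - 1344*I*√614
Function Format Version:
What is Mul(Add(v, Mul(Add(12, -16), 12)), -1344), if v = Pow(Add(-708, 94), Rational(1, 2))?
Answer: Add(64512, Mul(-1344, I, Pow(614, Rational(1, 2)))) ≈ Add(64512., Mul(-33303., I))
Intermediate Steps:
v = Mul(I, Pow(614, Rational(1, 2))) (v = Pow(-614, Rational(1, 2)) = Mul(I, Pow(614, Rational(1, 2))) ≈ Mul(24.779, I))
Mul(Add(v, Mul(Add(12, -16), 12)), -1344) = Mul(Add(Mul(I, Pow(614, Rational(1, 2))), Mul(Add(12, -16), 12)), -1344) = Mul(Add(Mul(I, Pow(614, Rational(1, 2))), Mul(-4, 12)), -1344) = Mul(Add(Mul(I, Pow(614, Rational(1, 2))), -48), -1344) = Mul(Add(-48, Mul(I, Pow(614, Rational(1, 2)))), -1344) = Add(64512, Mul(-1344, I, Pow(614, Rational(1, 2))))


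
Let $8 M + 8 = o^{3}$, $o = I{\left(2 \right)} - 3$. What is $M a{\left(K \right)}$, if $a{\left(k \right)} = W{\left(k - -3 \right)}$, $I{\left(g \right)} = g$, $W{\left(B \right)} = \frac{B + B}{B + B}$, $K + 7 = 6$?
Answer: $- \frac{9}{8} \approx -1.125$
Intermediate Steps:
$K = -1$ ($K = -7 + 6 = -1$)
$W{\left(B \right)} = 1$ ($W{\left(B \right)} = \frac{2 B}{2 B} = 2 B \frac{1}{2 B} = 1$)
$a{\left(k \right)} = 1$
$o = -1$ ($o = 2 - 3 = -1$)
$M = - \frac{9}{8}$ ($M = -1 + \frac{\left(-1\right)^{3}}{8} = -1 + \frac{1}{8} \left(-1\right) = -1 - \frac{1}{8} = - \frac{9}{8} \approx -1.125$)
$M a{\left(K \right)} = \left(- \frac{9}{8}\right) 1 = - \frac{9}{8}$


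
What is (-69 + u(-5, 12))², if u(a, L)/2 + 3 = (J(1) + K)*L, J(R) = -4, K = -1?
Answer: 38025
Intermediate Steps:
u(a, L) = -6 - 10*L (u(a, L) = -6 + 2*((-4 - 1)*L) = -6 + 2*(-5*L) = -6 - 10*L)
(-69 + u(-5, 12))² = (-69 + (-6 - 10*12))² = (-69 + (-6 - 120))² = (-69 - 126)² = (-195)² = 38025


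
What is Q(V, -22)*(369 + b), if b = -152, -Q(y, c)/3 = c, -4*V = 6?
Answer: 14322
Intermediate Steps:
V = -3/2 (V = -1/4*6 = -3/2 ≈ -1.5000)
Q(y, c) = -3*c
Q(V, -22)*(369 + b) = (-3*(-22))*(369 - 152) = 66*217 = 14322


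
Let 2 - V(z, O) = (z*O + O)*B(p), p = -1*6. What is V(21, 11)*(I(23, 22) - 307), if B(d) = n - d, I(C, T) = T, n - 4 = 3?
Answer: 896040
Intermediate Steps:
n = 7 (n = 4 + 3 = 7)
p = -6
B(d) = 7 - d
V(z, O) = 2 - 13*O - 13*O*z (V(z, O) = 2 - (z*O + O)*(7 - 1*(-6)) = 2 - (O*z + O)*(7 + 6) = 2 - (O + O*z)*13 = 2 - (13*O + 13*O*z) = 2 + (-13*O - 13*O*z) = 2 - 13*O - 13*O*z)
V(21, 11)*(I(23, 22) - 307) = (2 - 13*11 - 13*11*21)*(22 - 307) = (2 - 143 - 3003)*(-285) = -3144*(-285) = 896040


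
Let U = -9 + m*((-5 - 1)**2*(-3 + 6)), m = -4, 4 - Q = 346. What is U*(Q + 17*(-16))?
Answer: 270774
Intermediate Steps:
Q = -342 (Q = 4 - 1*346 = 4 - 346 = -342)
U = -441 (U = -9 - 4*(-5 - 1)**2*(-3 + 6) = -9 - 4*(-6)**2*3 = -9 - 144*3 = -9 - 4*108 = -9 - 432 = -441)
U*(Q + 17*(-16)) = -441*(-342 + 17*(-16)) = -441*(-342 - 272) = -441*(-614) = 270774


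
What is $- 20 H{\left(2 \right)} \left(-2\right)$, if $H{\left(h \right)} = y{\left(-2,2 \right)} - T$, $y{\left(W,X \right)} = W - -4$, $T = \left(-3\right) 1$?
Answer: $200$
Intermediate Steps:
$T = -3$
$y{\left(W,X \right)} = 4 + W$ ($y{\left(W,X \right)} = W + 4 = 4 + W$)
$H{\left(h \right)} = 5$ ($H{\left(h \right)} = \left(4 - 2\right) - -3 = 2 + 3 = 5$)
$- 20 H{\left(2 \right)} \left(-2\right) = \left(-20\right) 5 \left(-2\right) = \left(-100\right) \left(-2\right) = 200$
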